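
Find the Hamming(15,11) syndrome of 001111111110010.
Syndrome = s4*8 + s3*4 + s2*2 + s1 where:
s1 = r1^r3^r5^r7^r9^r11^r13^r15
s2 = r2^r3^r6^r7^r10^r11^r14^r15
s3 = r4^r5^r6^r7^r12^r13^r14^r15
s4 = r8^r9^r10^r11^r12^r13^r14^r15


s1=1, s2=0, s3=1, s4=1

Syndrome = 13 (error at position 13)


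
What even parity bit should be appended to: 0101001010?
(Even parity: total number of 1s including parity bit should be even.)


Number of 1s in data: 4
Parity bit: 0

0


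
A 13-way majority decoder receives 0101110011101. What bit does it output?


Ones: 8 out of 13
Threshold: 7

1 (8/13 voted 1)


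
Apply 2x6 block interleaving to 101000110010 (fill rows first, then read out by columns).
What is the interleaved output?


Matrix:
  101000
  110010
Read columns: 110110000100

110110000100


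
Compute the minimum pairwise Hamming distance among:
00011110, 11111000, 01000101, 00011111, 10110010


Comparing all pairs, minimum distance: 1
Can detect 0 errors, correct 0 errors

1


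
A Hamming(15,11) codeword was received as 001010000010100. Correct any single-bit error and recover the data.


Syndrome = 0: no error detected

Data: 11000010100 (no errors)


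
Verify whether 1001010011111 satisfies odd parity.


Number of 1s: 8

No, parity error (8 ones)


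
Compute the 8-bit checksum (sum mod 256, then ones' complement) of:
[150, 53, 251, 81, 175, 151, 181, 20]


Sum = 1062 mod 256 = 38
Complement = 217

217


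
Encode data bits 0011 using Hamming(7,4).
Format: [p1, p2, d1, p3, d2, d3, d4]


Parity bits: p1=1, p2=0, p3=0

1000011


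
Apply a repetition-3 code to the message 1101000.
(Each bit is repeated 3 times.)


Each bit -> 3 copies

111111000111000000000


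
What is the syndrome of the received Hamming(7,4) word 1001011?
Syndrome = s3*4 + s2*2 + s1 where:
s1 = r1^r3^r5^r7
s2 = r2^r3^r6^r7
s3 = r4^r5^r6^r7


s1=0, s2=0, s3=1

Syndrome = 4 (error at position 4)


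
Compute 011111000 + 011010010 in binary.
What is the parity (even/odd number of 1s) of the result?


011111000 = 248
011010010 = 210
Sum = 458 = 111001010
1s count = 5

odd parity (5 ones in 111001010)


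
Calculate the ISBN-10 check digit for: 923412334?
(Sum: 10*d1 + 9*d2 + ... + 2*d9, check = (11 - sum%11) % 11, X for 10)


Weighted sum: 205
205 mod 11 = 7

Check digit: 4


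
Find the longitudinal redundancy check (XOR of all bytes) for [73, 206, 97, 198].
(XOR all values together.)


XOR chain: 73 ^ 206 ^ 97 ^ 198 = 32

32


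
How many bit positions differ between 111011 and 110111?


XOR: 001100
Count of 1s: 2

2


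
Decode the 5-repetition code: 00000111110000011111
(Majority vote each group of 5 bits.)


Groups: 00000, 11111, 00000, 11111
Majority votes: 0101

0101


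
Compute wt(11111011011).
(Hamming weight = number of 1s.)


Counting 1s in 11111011011

9


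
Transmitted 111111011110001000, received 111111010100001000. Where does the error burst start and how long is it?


XOR: 000000001010000000

Burst at position 8, length 3


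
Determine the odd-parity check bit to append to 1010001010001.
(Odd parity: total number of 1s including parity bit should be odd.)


Number of 1s in data: 5
Parity bit: 0

0


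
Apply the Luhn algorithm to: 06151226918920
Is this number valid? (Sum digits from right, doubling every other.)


Luhn sum = 57
57 mod 10 = 7

Invalid (Luhn sum mod 10 = 7)


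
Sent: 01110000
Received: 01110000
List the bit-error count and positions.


XOR: 00000000

0 errors (received matches sent)


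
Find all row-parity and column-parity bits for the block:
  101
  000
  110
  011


Row parities: 0000
Column parities: 000

Row P: 0000, Col P: 000, Corner: 0


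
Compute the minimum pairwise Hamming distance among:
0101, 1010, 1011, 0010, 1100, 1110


Comparing all pairs, minimum distance: 1
Can detect 0 errors, correct 0 errors

1


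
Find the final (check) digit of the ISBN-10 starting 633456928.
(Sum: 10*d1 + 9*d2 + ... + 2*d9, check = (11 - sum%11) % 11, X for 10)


Weighted sum: 257
257 mod 11 = 4

Check digit: 7


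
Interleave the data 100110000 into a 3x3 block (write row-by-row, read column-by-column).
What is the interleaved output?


Matrix:
  100
  110
  000
Read columns: 110010000

110010000


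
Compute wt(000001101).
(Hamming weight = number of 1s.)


Counting 1s in 000001101

3


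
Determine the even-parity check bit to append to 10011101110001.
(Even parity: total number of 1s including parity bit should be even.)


Number of 1s in data: 8
Parity bit: 0

0


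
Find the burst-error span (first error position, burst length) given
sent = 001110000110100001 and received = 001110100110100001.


XOR: 000000100000000000

Burst at position 6, length 1


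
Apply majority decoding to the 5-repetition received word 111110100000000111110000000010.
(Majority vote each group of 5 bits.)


Groups: 11111, 01000, 00000, 11111, 00000, 00010
Majority votes: 100100

100100


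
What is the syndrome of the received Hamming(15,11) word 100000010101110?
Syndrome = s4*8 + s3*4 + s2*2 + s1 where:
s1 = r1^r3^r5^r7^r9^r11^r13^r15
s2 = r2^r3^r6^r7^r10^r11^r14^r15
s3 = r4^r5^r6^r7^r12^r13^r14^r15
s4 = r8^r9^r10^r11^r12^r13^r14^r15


s1=0, s2=0, s3=1, s4=1

Syndrome = 12 (error at position 12)


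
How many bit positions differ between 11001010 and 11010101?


XOR: 00011111
Count of 1s: 5

5


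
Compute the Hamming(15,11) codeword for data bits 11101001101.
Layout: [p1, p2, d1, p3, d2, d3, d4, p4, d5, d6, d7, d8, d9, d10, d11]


Parity bits: p1=1, p2=1, p3=1, p4=0

111111001001101


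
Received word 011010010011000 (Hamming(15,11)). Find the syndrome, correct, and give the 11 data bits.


Syndrome = 11: error at position 11

Data: 11000001000 (corrected bit 11)


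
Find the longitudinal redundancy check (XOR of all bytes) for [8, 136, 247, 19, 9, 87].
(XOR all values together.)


XOR chain: 8 ^ 136 ^ 247 ^ 19 ^ 9 ^ 87 = 58

58


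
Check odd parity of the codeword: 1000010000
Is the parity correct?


Number of 1s: 2

No, parity error (2 ones)


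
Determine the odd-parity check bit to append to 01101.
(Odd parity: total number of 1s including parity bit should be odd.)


Number of 1s in data: 3
Parity bit: 0

0


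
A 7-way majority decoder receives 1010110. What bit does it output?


Ones: 4 out of 7
Threshold: 4

1 (4/7 voted 1)


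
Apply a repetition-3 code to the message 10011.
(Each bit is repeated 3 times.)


Each bit -> 3 copies

111000000111111


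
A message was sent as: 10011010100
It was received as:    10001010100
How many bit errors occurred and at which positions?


XOR: 00010000000

1 error(s) at position(s): 3


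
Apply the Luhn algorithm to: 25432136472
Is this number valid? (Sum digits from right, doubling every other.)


Luhn sum = 34
34 mod 10 = 4

Invalid (Luhn sum mod 10 = 4)


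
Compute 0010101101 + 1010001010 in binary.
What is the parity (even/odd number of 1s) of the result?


0010101101 = 173
1010001010 = 650
Sum = 823 = 1100110111
1s count = 7

odd parity (7 ones in 1100110111)


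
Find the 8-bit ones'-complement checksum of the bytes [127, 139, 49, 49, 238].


Sum = 602 mod 256 = 90
Complement = 165

165


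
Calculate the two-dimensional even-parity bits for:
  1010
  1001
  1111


Row parities: 000
Column parities: 1100

Row P: 000, Col P: 1100, Corner: 0


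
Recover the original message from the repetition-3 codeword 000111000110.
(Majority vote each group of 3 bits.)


Groups: 000, 111, 000, 110
Majority votes: 0101

0101


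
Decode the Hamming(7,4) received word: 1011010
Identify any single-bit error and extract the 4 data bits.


Syndrome = 0: no error detected

Data: 1010 (no errors)


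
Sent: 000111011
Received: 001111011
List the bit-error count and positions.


XOR: 001000000

1 error(s) at position(s): 2


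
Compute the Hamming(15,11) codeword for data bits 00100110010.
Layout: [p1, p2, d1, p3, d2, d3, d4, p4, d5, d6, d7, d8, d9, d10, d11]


Parity bits: p1=1, p2=0, p3=0, p4=1

100001010110010


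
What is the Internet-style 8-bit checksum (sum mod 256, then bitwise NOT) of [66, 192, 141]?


Sum = 399 mod 256 = 143
Complement = 112

112


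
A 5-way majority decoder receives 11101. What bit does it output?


Ones: 4 out of 5
Threshold: 3

1 (4/5 voted 1)


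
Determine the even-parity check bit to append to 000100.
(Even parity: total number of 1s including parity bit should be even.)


Number of 1s in data: 1
Parity bit: 1

1


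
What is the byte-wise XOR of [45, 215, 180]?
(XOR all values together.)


XOR chain: 45 ^ 215 ^ 180 = 78

78


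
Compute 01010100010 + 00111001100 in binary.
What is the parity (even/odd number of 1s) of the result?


01010100010 = 674
00111001100 = 460
Sum = 1134 = 10001101110
1s count = 6

even parity (6 ones in 10001101110)


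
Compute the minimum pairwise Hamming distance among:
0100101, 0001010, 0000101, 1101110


Comparing all pairs, minimum distance: 1
Can detect 0 errors, correct 0 errors

1


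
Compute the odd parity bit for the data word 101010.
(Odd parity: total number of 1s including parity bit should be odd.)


Number of 1s in data: 3
Parity bit: 0

0


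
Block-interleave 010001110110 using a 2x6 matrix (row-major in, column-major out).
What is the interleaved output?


Matrix:
  010001
  110110
Read columns: 011100010110

011100010110


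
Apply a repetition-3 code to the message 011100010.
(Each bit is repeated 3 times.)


Each bit -> 3 copies

000111111111000000000111000


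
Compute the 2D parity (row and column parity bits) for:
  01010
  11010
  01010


Row parities: 010
Column parities: 11010

Row P: 010, Col P: 11010, Corner: 1


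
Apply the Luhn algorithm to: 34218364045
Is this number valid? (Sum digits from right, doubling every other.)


Luhn sum = 56
56 mod 10 = 6

Invalid (Luhn sum mod 10 = 6)


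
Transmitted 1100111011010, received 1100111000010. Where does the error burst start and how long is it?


XOR: 0000000011000

Burst at position 8, length 2


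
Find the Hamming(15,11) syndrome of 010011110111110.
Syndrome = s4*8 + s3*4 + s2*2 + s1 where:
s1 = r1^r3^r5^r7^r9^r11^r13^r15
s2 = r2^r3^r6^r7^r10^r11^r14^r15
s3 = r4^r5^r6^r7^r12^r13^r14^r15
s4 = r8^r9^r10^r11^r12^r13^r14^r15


s1=0, s2=0, s3=0, s4=0

Syndrome = 0 (no error)


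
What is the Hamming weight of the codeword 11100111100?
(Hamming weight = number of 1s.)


Counting 1s in 11100111100

7


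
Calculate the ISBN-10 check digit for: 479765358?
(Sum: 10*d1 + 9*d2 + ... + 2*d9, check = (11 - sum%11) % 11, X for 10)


Weighted sum: 328
328 mod 11 = 9

Check digit: 2


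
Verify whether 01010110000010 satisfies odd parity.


Number of 1s: 5

Yes, parity is correct (5 ones)


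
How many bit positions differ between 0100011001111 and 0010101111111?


XOR: 0110110110000
Count of 1s: 6

6


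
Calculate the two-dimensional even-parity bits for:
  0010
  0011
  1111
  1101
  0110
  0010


Row parities: 100101
Column parities: 0111

Row P: 100101, Col P: 0111, Corner: 1


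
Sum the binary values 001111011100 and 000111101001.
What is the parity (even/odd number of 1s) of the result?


001111011100 = 988
000111101001 = 489
Sum = 1477 = 10111000101
1s count = 6

even parity (6 ones in 10111000101)


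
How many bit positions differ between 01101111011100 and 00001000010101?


XOR: 01100111001001
Count of 1s: 7

7


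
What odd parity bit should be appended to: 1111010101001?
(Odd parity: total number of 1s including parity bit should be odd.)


Number of 1s in data: 8
Parity bit: 1

1


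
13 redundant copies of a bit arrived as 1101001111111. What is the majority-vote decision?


Ones: 10 out of 13
Threshold: 7

1 (10/13 voted 1)


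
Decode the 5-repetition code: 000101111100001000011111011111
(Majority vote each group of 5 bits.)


Groups: 00010, 11111, 00001, 00001, 11110, 11111
Majority votes: 010011

010011


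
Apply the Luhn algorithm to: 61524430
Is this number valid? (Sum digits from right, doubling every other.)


Luhn sum = 25
25 mod 10 = 5

Invalid (Luhn sum mod 10 = 5)


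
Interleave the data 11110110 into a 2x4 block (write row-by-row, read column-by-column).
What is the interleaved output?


Matrix:
  1111
  0110
Read columns: 10111110

10111110


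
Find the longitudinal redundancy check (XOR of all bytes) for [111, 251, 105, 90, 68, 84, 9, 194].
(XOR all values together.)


XOR chain: 111 ^ 251 ^ 105 ^ 90 ^ 68 ^ 84 ^ 9 ^ 194 = 124

124


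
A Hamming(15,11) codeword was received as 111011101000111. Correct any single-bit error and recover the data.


Syndrome = 1: error at position 1

Data: 11111000111 (corrected bit 1)


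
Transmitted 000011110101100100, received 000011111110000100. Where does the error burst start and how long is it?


XOR: 000000001011100000

Burst at position 8, length 5


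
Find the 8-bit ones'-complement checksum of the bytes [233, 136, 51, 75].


Sum = 495 mod 256 = 239
Complement = 16

16


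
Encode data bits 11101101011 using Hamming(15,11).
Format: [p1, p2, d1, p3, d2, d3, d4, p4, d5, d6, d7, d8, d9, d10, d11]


Parity bits: p1=0, p2=1, p3=1, p4=1

011111011101011


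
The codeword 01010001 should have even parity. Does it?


Number of 1s: 3

No, parity error (3 ones)


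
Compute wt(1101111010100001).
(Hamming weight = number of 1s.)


Counting 1s in 1101111010100001

9


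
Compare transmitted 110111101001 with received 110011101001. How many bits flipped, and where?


XOR: 000100000000

1 error(s) at position(s): 3


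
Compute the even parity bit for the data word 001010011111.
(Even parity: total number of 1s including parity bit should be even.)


Number of 1s in data: 7
Parity bit: 1

1


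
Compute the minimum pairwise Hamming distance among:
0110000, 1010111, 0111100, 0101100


Comparing all pairs, minimum distance: 1
Can detect 0 errors, correct 0 errors

1


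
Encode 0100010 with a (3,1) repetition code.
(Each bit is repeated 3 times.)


Each bit -> 3 copies

000111000000000111000


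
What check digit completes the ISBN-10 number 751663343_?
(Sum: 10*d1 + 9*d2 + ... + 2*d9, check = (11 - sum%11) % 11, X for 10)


Weighted sum: 246
246 mod 11 = 4

Check digit: 7


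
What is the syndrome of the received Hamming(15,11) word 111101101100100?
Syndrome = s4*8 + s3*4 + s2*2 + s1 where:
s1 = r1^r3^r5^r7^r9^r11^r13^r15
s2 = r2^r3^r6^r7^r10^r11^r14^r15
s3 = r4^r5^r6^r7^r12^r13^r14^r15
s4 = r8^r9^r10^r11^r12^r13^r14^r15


s1=1, s2=1, s3=0, s4=1

Syndrome = 11 (error at position 11)


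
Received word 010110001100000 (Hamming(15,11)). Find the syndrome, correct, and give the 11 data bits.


Syndrome = 0: no error detected

Data: 01001100000 (no errors)


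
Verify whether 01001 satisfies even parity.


Number of 1s: 2

Yes, parity is correct (2 ones)


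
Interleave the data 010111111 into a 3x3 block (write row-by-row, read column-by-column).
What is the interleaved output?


Matrix:
  010
  111
  111
Read columns: 011111011

011111011


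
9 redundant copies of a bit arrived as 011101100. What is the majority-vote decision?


Ones: 5 out of 9
Threshold: 5

1 (5/9 voted 1)


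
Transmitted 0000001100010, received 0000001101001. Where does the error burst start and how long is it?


XOR: 0000000001011

Burst at position 9, length 4


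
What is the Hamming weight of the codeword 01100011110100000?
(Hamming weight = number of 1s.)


Counting 1s in 01100011110100000

7


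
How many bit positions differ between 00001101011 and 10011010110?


XOR: 10010111101
Count of 1s: 7

7


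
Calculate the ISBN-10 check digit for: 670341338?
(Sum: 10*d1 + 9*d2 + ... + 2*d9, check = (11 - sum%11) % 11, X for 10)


Weighted sum: 210
210 mod 11 = 1

Check digit: X


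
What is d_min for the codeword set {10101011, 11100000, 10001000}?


Comparing all pairs, minimum distance: 3
Can detect 2 errors, correct 1 errors

3


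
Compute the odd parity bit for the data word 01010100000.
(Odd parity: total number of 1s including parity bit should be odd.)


Number of 1s in data: 3
Parity bit: 0

0


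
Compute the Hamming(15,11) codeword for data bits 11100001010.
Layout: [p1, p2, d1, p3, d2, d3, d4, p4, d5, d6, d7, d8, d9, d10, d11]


Parity bits: p1=0, p2=1, p3=0, p4=0

011011000001010


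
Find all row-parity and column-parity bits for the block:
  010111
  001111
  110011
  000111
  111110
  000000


Row parities: 000110
Column parities: 010010

Row P: 000110, Col P: 010010, Corner: 0


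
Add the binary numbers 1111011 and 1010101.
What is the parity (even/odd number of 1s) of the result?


1111011 = 123
1010101 = 85
Sum = 208 = 11010000
1s count = 3

odd parity (3 ones in 11010000)


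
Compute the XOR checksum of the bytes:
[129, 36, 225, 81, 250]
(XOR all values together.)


XOR chain: 129 ^ 36 ^ 225 ^ 81 ^ 250 = 239

239


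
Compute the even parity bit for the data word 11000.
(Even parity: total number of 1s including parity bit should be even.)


Number of 1s in data: 2
Parity bit: 0

0


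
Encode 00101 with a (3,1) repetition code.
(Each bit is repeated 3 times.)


Each bit -> 3 copies

000000111000111


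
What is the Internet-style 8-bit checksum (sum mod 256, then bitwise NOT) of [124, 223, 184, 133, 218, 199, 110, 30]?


Sum = 1221 mod 256 = 197
Complement = 58

58


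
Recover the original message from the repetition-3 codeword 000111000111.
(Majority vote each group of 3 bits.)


Groups: 000, 111, 000, 111
Majority votes: 0101

0101


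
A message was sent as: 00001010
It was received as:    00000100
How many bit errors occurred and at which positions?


XOR: 00001110

3 error(s) at position(s): 4, 5, 6


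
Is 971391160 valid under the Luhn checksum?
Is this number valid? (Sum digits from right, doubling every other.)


Luhn sum = 36
36 mod 10 = 6

Invalid (Luhn sum mod 10 = 6)


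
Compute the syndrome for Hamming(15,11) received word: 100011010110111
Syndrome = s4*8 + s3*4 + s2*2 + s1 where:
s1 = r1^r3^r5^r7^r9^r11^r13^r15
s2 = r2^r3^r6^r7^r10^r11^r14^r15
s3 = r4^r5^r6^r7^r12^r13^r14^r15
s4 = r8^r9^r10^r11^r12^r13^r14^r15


s1=1, s2=1, s3=1, s4=0

Syndrome = 7 (error at position 7)


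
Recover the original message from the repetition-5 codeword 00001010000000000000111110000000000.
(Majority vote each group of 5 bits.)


Groups: 00001, 01000, 00000, 00000, 11111, 00000, 00000
Majority votes: 0000100

0000100


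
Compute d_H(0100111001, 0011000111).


XOR: 0111111110
Count of 1s: 8

8


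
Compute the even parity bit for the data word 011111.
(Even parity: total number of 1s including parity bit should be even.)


Number of 1s in data: 5
Parity bit: 1

1


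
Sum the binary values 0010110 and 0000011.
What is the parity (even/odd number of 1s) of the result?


0010110 = 22
0000011 = 3
Sum = 25 = 11001
1s count = 3

odd parity (3 ones in 11001)


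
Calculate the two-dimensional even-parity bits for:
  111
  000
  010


Row parities: 101
Column parities: 101

Row P: 101, Col P: 101, Corner: 0


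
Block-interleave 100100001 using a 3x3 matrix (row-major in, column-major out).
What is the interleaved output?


Matrix:
  100
  100
  001
Read columns: 110000001

110000001


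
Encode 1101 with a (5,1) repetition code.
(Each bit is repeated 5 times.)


Each bit -> 5 copies

11111111110000011111


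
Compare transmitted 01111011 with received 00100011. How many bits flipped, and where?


XOR: 01011000

3 error(s) at position(s): 1, 3, 4


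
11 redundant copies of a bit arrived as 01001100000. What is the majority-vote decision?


Ones: 3 out of 11
Threshold: 6

0 (3/11 voted 1)


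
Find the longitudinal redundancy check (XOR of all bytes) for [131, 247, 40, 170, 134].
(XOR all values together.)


XOR chain: 131 ^ 247 ^ 40 ^ 170 ^ 134 = 112

112


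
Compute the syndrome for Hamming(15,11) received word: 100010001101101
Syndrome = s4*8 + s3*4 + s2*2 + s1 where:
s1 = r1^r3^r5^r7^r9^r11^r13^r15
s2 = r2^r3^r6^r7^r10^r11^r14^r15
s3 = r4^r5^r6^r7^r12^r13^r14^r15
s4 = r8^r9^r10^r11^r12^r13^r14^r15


s1=1, s2=0, s3=0, s4=1

Syndrome = 9 (error at position 9)


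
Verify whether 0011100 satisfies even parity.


Number of 1s: 3

No, parity error (3 ones)


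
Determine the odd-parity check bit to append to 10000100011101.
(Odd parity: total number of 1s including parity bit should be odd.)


Number of 1s in data: 6
Parity bit: 1

1


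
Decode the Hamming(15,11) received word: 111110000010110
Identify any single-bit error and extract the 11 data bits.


Syndrome = 9: error at position 9

Data: 11001010110 (corrected bit 9)


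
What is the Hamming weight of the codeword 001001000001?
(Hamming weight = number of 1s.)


Counting 1s in 001001000001

3


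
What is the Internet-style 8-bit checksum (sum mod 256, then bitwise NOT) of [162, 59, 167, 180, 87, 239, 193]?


Sum = 1087 mod 256 = 63
Complement = 192

192


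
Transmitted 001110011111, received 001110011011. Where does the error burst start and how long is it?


XOR: 000000000100

Burst at position 9, length 1


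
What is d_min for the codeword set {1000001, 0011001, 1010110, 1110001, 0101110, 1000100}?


Comparing all pairs, minimum distance: 2
Can detect 1 errors, correct 0 errors

2


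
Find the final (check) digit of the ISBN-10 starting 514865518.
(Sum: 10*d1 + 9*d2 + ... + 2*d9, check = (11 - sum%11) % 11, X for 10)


Weighted sum: 247
247 mod 11 = 5

Check digit: 6


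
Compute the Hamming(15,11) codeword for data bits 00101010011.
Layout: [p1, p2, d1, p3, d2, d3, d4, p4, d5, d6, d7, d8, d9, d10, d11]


Parity bits: p1=1, p2=0, p3=1, p4=0

100101001010011


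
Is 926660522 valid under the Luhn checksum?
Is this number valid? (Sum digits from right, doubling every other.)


Luhn sum = 39
39 mod 10 = 9

Invalid (Luhn sum mod 10 = 9)


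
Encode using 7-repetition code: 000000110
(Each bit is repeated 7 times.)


Each bit -> 7 copies

000000000000000000000000000000000000000000111111111111110000000


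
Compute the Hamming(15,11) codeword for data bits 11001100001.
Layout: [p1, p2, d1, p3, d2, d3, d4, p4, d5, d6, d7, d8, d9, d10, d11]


Parity bits: p1=0, p2=1, p3=0, p4=1

011010011100001


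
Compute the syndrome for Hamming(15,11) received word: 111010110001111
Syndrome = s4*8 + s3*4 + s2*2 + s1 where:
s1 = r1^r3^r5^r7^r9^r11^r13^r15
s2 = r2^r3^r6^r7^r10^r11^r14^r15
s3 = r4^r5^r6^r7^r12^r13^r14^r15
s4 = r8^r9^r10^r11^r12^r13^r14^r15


s1=0, s2=1, s3=0, s4=1

Syndrome = 10 (error at position 10)


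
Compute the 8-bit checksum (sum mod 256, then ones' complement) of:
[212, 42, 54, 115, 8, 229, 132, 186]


Sum = 978 mod 256 = 210
Complement = 45

45


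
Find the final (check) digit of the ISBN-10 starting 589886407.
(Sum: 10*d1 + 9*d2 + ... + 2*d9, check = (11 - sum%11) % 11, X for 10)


Weighted sum: 358
358 mod 11 = 6

Check digit: 5


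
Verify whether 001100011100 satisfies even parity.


Number of 1s: 5

No, parity error (5 ones)


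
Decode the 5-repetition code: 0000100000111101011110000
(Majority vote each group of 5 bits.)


Groups: 00001, 00000, 11110, 10111, 10000
Majority votes: 00110

00110


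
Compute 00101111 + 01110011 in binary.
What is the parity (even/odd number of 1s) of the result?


00101111 = 47
01110011 = 115
Sum = 162 = 10100010
1s count = 3

odd parity (3 ones in 10100010)


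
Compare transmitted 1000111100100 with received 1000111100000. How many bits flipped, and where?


XOR: 0000000000100

1 error(s) at position(s): 10


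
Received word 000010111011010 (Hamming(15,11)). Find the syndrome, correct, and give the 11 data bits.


Syndrome = 10: error at position 10

Data: 01011111010 (corrected bit 10)


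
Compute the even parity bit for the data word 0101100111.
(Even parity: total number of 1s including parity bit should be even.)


Number of 1s in data: 6
Parity bit: 0

0


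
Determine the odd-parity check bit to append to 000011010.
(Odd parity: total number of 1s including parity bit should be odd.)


Number of 1s in data: 3
Parity bit: 0

0


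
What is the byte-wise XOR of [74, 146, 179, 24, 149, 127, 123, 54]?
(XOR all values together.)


XOR chain: 74 ^ 146 ^ 179 ^ 24 ^ 149 ^ 127 ^ 123 ^ 54 = 212

212


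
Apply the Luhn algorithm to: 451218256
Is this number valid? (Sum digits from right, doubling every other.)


Luhn sum = 27
27 mod 10 = 7

Invalid (Luhn sum mod 10 = 7)


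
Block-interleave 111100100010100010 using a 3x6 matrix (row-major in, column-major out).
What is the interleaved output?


Matrix:
  111100
  100010
  100010
Read columns: 111100100100011000

111100100100011000


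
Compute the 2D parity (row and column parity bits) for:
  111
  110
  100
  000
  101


Row parities: 10100
Column parities: 000

Row P: 10100, Col P: 000, Corner: 0


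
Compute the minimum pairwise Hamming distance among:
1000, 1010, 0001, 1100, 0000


Comparing all pairs, minimum distance: 1
Can detect 0 errors, correct 0 errors

1


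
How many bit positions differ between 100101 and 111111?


XOR: 011010
Count of 1s: 3

3


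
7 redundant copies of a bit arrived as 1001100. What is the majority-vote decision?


Ones: 3 out of 7
Threshold: 4

0 (3/7 voted 1)


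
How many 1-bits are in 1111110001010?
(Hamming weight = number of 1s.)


Counting 1s in 1111110001010

8


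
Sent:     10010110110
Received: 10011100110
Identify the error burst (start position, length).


XOR: 00001010000

Burst at position 4, length 3


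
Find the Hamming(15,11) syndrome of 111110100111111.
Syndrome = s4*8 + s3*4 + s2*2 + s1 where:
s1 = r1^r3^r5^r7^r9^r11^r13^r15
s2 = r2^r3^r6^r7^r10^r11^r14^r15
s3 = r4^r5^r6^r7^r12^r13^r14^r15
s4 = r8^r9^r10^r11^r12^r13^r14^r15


s1=1, s2=1, s3=1, s4=0

Syndrome = 7 (error at position 7)


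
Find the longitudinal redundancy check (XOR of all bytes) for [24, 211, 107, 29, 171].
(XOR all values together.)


XOR chain: 24 ^ 211 ^ 107 ^ 29 ^ 171 = 22

22


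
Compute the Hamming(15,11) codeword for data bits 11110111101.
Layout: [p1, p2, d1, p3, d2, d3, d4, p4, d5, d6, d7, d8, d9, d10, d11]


Parity bits: p1=0, p2=0, p3=0, p4=1

001011110111101


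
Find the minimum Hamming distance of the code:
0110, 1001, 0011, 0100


Comparing all pairs, minimum distance: 1
Can detect 0 errors, correct 0 errors

1


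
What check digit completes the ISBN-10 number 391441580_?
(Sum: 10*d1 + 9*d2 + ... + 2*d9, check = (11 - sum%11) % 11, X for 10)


Weighted sum: 220
220 mod 11 = 0

Check digit: 0


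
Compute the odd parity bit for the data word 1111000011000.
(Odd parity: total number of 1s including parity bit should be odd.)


Number of 1s in data: 6
Parity bit: 1

1


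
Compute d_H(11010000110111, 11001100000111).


XOR: 00011100110000
Count of 1s: 5

5


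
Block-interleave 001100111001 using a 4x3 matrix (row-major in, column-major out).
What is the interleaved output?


Matrix:
  001
  100
  111
  001
Read columns: 011000101011

011000101011


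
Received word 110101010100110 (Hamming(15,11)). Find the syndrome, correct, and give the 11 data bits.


Syndrome = 0: no error detected

Data: 00100100110 (no errors)


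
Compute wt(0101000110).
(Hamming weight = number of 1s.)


Counting 1s in 0101000110

4


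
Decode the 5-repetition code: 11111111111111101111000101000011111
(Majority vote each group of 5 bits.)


Groups: 11111, 11111, 11111, 01111, 00010, 10000, 11111
Majority votes: 1111001

1111001


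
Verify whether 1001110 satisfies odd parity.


Number of 1s: 4

No, parity error (4 ones)


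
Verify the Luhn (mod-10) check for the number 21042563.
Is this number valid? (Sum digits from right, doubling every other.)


Luhn sum = 24
24 mod 10 = 4

Invalid (Luhn sum mod 10 = 4)


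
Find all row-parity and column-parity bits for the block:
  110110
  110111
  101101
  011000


Row parities: 0100
Column parities: 110100

Row P: 0100, Col P: 110100, Corner: 1


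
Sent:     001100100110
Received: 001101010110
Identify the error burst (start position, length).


XOR: 000001110000

Burst at position 5, length 3


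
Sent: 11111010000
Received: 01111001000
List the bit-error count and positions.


XOR: 10000011000

3 error(s) at position(s): 0, 6, 7


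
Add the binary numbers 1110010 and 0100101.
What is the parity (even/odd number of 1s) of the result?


1110010 = 114
0100101 = 37
Sum = 151 = 10010111
1s count = 5

odd parity (5 ones in 10010111)


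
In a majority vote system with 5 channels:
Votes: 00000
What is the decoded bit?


Ones: 0 out of 5
Threshold: 3

0 (0/5 voted 1)


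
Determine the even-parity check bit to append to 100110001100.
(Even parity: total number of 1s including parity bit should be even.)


Number of 1s in data: 5
Parity bit: 1

1


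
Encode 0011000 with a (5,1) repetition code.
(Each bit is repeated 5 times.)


Each bit -> 5 copies

00000000001111111111000000000000000


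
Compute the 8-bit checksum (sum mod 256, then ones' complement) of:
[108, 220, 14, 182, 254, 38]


Sum = 816 mod 256 = 48
Complement = 207

207


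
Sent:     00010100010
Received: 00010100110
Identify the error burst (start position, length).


XOR: 00000000100

Burst at position 8, length 1


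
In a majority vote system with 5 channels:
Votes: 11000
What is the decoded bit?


Ones: 2 out of 5
Threshold: 3

0 (2/5 voted 1)


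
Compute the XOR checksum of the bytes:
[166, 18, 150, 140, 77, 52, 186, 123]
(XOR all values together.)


XOR chain: 166 ^ 18 ^ 150 ^ 140 ^ 77 ^ 52 ^ 186 ^ 123 = 22

22


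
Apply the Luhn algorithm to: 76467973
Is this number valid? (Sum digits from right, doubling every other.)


Luhn sum = 47
47 mod 10 = 7

Invalid (Luhn sum mod 10 = 7)


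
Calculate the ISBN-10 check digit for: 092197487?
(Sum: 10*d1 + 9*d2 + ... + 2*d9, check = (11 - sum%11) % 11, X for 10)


Weighted sum: 247
247 mod 11 = 5

Check digit: 6


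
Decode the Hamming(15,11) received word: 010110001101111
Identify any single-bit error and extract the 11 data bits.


Syndrome = 0: no error detected

Data: 01001101111 (no errors)


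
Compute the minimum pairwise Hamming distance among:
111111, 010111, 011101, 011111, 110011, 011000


Comparing all pairs, minimum distance: 1
Can detect 0 errors, correct 0 errors

1


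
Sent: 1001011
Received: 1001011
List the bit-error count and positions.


XOR: 0000000

0 errors (received matches sent)


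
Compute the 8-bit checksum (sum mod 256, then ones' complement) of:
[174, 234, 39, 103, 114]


Sum = 664 mod 256 = 152
Complement = 103

103


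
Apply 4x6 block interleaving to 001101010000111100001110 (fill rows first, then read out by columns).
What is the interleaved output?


Matrix:
  001101
  010000
  111100
  001110
Read columns: 001001101011101100011000

001001101011101100011000


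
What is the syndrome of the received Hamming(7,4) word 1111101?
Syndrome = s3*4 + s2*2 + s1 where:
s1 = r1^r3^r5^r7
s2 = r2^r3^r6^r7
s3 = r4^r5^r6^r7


s1=0, s2=1, s3=1

Syndrome = 6 (error at position 6)


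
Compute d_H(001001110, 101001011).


XOR: 100000101
Count of 1s: 3

3


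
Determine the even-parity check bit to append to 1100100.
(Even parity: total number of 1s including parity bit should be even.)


Number of 1s in data: 3
Parity bit: 1

1


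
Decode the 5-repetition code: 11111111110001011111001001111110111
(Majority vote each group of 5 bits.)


Groups: 11111, 11111, 00010, 11111, 00100, 11111, 10111
Majority votes: 1101011

1101011


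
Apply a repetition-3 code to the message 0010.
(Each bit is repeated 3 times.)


Each bit -> 3 copies

000000111000


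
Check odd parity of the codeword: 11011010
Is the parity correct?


Number of 1s: 5

Yes, parity is correct (5 ones)


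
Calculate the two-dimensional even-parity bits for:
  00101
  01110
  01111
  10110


Row parities: 0101
Column parities: 10010

Row P: 0101, Col P: 10010, Corner: 0


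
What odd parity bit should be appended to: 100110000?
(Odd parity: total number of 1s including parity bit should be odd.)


Number of 1s in data: 3
Parity bit: 0

0


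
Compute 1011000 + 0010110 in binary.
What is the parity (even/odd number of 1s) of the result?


1011000 = 88
0010110 = 22
Sum = 110 = 1101110
1s count = 5

odd parity (5 ones in 1101110)


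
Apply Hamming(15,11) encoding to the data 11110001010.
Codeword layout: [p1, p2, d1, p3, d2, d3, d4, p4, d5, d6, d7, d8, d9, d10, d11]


Parity bits: p1=1, p2=0, p3=1, p4=0

101111100001010


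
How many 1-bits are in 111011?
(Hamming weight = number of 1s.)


Counting 1s in 111011

5


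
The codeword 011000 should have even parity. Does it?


Number of 1s: 2

Yes, parity is correct (2 ones)


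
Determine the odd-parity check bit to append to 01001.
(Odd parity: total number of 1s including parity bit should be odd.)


Number of 1s in data: 2
Parity bit: 1

1


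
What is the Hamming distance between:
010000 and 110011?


XOR: 100011
Count of 1s: 3

3


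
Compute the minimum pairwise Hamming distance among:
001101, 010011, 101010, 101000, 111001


Comparing all pairs, minimum distance: 1
Can detect 0 errors, correct 0 errors

1


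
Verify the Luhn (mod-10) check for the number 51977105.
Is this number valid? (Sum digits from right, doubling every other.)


Luhn sum = 29
29 mod 10 = 9

Invalid (Luhn sum mod 10 = 9)


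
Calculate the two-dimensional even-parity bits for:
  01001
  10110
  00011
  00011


Row parities: 0100
Column parities: 11111

Row P: 0100, Col P: 11111, Corner: 1


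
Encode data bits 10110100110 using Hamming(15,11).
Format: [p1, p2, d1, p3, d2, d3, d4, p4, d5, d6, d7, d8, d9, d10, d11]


Parity bits: p1=1, p2=1, p3=0, p4=1

111001110100110


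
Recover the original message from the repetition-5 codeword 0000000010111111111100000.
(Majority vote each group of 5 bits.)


Groups: 00000, 00010, 11111, 11111, 00000
Majority votes: 00110

00110


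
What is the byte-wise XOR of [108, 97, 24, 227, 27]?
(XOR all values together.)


XOR chain: 108 ^ 97 ^ 24 ^ 227 ^ 27 = 237

237


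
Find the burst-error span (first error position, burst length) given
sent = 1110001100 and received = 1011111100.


XOR: 0101110000

Burst at position 1, length 5


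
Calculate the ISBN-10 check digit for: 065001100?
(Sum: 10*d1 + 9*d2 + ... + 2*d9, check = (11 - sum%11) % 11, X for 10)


Weighted sum: 103
103 mod 11 = 4

Check digit: 7


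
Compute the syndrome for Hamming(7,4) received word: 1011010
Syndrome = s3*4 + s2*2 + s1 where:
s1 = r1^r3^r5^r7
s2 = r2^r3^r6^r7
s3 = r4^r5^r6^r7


s1=0, s2=0, s3=0

Syndrome = 0 (no error)


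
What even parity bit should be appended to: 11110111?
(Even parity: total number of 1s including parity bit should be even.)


Number of 1s in data: 7
Parity bit: 1

1


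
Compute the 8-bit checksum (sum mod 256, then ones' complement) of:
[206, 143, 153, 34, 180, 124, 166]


Sum = 1006 mod 256 = 238
Complement = 17

17


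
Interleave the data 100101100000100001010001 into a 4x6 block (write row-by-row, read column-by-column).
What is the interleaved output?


Matrix:
  100101
  100000
  100001
  010001
Read columns: 111000010000100000001011

111000010000100000001011


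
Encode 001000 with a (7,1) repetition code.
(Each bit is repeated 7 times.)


Each bit -> 7 copies

000000000000001111111000000000000000000000


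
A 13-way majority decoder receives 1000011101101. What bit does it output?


Ones: 7 out of 13
Threshold: 7

1 (7/13 voted 1)


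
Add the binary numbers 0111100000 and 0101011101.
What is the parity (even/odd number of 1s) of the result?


0111100000 = 480
0101011101 = 349
Sum = 829 = 1100111101
1s count = 7

odd parity (7 ones in 1100111101)


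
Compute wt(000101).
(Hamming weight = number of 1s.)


Counting 1s in 000101

2


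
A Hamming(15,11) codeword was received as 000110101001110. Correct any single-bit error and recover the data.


Syndrome = 0: no error detected

Data: 01011001110 (no errors)


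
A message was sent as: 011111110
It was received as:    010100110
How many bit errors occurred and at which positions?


XOR: 001011000

3 error(s) at position(s): 2, 4, 5


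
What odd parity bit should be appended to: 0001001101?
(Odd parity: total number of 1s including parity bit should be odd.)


Number of 1s in data: 4
Parity bit: 1

1


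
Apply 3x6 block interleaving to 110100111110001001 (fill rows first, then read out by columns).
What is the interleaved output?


Matrix:
  110100
  111110
  001001
Read columns: 110110011110010001

110110011110010001


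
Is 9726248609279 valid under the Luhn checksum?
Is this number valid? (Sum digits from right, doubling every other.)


Luhn sum = 65
65 mod 10 = 5

Invalid (Luhn sum mod 10 = 5)


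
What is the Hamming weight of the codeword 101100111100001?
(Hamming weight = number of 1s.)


Counting 1s in 101100111100001

8


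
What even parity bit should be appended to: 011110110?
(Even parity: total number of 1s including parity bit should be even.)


Number of 1s in data: 6
Parity bit: 0

0


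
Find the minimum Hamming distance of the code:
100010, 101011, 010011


Comparing all pairs, minimum distance: 2
Can detect 1 errors, correct 0 errors

2


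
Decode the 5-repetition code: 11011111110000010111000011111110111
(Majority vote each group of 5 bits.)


Groups: 11011, 11111, 00000, 10111, 00001, 11111, 10111
Majority votes: 1101011

1101011


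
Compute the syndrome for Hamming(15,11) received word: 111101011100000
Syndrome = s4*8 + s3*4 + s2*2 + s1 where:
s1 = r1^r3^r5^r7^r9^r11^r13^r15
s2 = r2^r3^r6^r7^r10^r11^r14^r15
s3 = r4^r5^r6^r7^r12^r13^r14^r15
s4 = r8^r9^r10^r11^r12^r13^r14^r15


s1=1, s2=0, s3=0, s4=1

Syndrome = 9 (error at position 9)


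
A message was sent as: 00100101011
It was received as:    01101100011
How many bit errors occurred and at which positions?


XOR: 01001001000

3 error(s) at position(s): 1, 4, 7


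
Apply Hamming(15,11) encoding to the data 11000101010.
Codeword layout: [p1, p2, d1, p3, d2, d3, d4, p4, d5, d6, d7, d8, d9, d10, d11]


Parity bits: p1=0, p2=1, p3=1, p4=1

011110010101010


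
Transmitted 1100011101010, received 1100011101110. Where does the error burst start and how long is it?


XOR: 0000000000100

Burst at position 10, length 1


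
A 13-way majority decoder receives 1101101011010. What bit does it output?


Ones: 8 out of 13
Threshold: 7

1 (8/13 voted 1)


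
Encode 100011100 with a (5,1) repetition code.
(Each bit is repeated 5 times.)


Each bit -> 5 copies

111110000000000000001111111111111110000000000


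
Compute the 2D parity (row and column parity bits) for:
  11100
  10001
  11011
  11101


Row parities: 1000
Column parities: 01011

Row P: 1000, Col P: 01011, Corner: 1


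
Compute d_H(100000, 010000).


XOR: 110000
Count of 1s: 2

2
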